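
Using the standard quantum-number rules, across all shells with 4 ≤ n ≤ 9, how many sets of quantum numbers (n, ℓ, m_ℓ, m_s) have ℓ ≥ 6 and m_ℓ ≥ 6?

20

Treat each shell separately and count matching orbitals:
n=7 → 1; n=8 → 3; n=9 → 6.
Orbitals: 1 + 3 + 6 = 10. Including both spin states (m_s = ±1/2) gives 2 × 10 = 20 states.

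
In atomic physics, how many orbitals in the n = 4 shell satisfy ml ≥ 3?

1

Go through l = 0, …, 3 (the values permitted for n = 4).
The (l, ml) pairs meeting ml ≥ 3 give: l=3 → 1.
Total orbitals: 1.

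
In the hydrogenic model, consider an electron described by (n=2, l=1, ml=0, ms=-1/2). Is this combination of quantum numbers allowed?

n = 2 is a positive integer. l = 1 satisfies 0 ≤ l ≤ n−1 = 1. ml = 0 lies in the range −l … +l (here −1 … 1). ms = -1/2 is one of ±1/2.
All four constraints are satisfied.

Allowed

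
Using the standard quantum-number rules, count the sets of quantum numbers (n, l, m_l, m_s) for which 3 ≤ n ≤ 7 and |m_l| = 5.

12

Count contributing orbitals for each principal shell:
n=6 → 2; n=7 → 4.
Orbitals: 2 + 4 = 6. Including both spin states (m_s = ±1/2) gives 2 × 6 = 12 states.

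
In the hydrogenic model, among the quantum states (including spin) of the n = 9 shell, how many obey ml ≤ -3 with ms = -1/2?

Go through l = 0, …, 8 (the values permitted for n = 9).
The (l, ml) pairs meeting ml ≤ -3 give: l=3 → 1; l=4 → 2; l=5 → 3; l=6 → 4; l=7 → 5; l=8 → 6.
Orbitals: 1 + 2 + 3 + 4 + 5 + 6 = 21. With ms fixed to a single value there is one state per orbital, giving 21 states.

21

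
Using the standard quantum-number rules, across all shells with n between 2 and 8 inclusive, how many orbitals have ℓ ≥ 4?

Go shell by shell, enumerating (ℓ, m_ℓ) with ℓ ≥ 4:
n=5 → 9; n=6 → 20; n=7 → 33; n=8 → 48.
Total orbitals: 9 + 20 + 33 + 48 = 110.

110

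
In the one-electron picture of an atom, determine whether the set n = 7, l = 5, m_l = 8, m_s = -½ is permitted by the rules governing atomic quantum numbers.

The magnetic quantum number must satisfy −l ≤ m_l ≤ l. With l = 5, m_l can only be -5, -4, -3, -2, -1, 0, 1, 2, 3, 4, 5, so m_l = 8 is forbidden.

No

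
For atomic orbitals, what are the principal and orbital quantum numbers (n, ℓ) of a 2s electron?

n = 2, ℓ = 0

The leading integer gives n = 2; the letter 's' means ℓ = 0.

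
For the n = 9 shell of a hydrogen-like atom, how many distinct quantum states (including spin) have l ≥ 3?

144

Orbitals with l ≥ 3, by l: l=3 → 7; l=4 → 9; l=5 → 11; l=6 → 13; l=7 → 15; l=8 → 17.
Orbitals: 7 + 9 + 11 + 13 + 15 + 17 = 72. Each orbital carries two spin states, so 72 × 2 = 144 states.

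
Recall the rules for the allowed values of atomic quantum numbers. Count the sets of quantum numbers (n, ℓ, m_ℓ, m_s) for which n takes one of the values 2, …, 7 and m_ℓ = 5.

6

For each n in the range, tally the orbitals obeying m_ℓ = 5:
n=6 → 1; n=7 → 2.
Orbitals: 1 + 2 = 3. Including both spin states (m_s = ±1/2) gives 2 × 3 = 6 states.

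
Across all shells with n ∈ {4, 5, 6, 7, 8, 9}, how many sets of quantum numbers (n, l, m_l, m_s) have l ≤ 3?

Go shell by shell, enumerating (l, m_l) with l ≤ 3:
n=4 → 16; n=5 → 16; n=6 → 16; n=7 → 16; n=8 → 16; n=9 → 16.
Orbitals: 16 + 16 + 16 + 16 + 16 + 16 = 96. Including both spin states (m_s = ±1/2) gives 2 × 96 = 192 states.

192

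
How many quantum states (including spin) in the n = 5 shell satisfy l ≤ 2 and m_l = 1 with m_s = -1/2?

2

With n = 5 the allowed l are 0, 1, …, 4.
Per l-value: l=1 → 1; l=2 → 1.
Orbitals: 1 + 1 = 2. With m_s fixed to a single value there is one state per orbital, giving 2 states.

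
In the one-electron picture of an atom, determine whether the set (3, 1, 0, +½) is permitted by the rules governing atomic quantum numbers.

n = 3 is a positive integer. ℓ = 1 satisfies 0 ≤ ℓ ≤ n−1 = 2. m_ℓ = 0 lies in the range −ℓ … +ℓ (here −1 … 1). m_s = +1/2 is one of ±1/2.
All four constraints are satisfied.

Yes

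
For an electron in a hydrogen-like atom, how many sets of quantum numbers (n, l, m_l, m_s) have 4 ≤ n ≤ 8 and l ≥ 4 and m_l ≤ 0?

120

Per-shell orbital counts meeting the constraint:
n=5 → 5; n=6 → 11; n=7 → 18; n=8 → 26.
Orbitals: 5 + 11 + 18 + 26 = 60. Including both spin states (m_s = ±1/2) gives 2 × 60 = 120 states.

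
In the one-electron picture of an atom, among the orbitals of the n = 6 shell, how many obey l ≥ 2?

For n = 6, l ranges over 0 … 5.
The (l, m_l) pairs meeting l ≥ 2 give: l=2 → 5; l=3 → 7; l=4 → 9; l=5 → 11.
Total orbitals: 5 + 7 + 9 + 11 = 32.

32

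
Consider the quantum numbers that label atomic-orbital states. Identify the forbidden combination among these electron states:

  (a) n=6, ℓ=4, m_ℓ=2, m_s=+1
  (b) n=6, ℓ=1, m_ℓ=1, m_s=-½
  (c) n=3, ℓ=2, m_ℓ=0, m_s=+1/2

(a) has m_s = +1, but an electron's spin must be ±1/2.
The remaining sets (b), (c) satisfy all four rules.

(a)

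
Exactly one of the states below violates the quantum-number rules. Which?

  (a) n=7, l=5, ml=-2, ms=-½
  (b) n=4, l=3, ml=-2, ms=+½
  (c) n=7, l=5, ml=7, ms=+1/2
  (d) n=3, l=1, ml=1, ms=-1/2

(c) has |ml| = 7 > l = 5, violating −l ≤ ml ≤ l.
The remaining sets (a), (b), (d) satisfy all four rules.

(c)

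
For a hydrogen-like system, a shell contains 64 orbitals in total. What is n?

n = 8

n² = 64 ⇒ n = 8.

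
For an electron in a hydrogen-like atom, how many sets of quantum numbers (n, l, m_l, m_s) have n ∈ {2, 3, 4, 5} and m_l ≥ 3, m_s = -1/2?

4

Work shell by shell — for each n, count the (l, m_l) pairs that satisfy m_l ≥ 3:
n=4 → 1; n=5 → 3.
Orbitals: 1 + 3 = 4. With m_s fixed to -1/2 there is one state per orbital, so 4 states.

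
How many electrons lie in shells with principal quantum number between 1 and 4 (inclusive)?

60

Shell n has n² orbitals: 1²=1 + 2²=4 + 3²=9 + 4²=16 = 30 orbitals.
Two spin states per orbital: 2 × 30 = 60 electrons.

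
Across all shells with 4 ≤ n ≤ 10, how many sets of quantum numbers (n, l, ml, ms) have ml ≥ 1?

Count contributing orbitals for each principal shell:
n=4 → 6; n=5 → 10; n=6 → 15; n=7 → 21; n=8 → 28; n=9 → 36; n=10 → 45.
Orbitals: 6 + 10 + 15 + 21 + 28 + 36 + 45 = 161. Including both spin states (ms = ±1/2) gives 2 × 161 = 322 states.

322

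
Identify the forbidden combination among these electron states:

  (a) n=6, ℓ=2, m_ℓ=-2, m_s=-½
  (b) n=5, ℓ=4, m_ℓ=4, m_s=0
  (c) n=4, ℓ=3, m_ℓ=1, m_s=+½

(b)

(b) has m_s = 0, but an electron's spin must be ±1/2.
The remaining sets (a), (c) satisfy all four rules.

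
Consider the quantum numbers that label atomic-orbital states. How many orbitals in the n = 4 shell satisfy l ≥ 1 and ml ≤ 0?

9

The n = 4 shell has l = 0 through 3; check each.
Orbitals with l ≥ 1 and ml ≤ 0, by l: l=1 → 2; l=2 → 3; l=3 → 4.
Total orbitals: 2 + 3 + 4 = 9.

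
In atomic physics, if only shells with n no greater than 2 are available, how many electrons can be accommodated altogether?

10

Total orbitals = 1² + 2² = 5. Doubling for spin gives 10 electrons.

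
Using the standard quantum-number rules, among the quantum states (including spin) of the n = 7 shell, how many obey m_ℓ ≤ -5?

6

Go through ℓ = 0, …, 6 (the values permitted for n = 7).
The (ℓ, m_ℓ) pairs meeting m_ℓ ≤ -5 give: ℓ=5 → 1; ℓ=6 → 2.
Orbitals: 1 + 2 = 3. Each orbital carries two spin states, so 3 × 2 = 6 states.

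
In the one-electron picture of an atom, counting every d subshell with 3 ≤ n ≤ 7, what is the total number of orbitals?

25

A d subshell (l = 2) exists for every n ≥ 3, so shells n = 3, 4, 5, 6, 7 each contribute one — 5 subshells.
Since each d subshell has 2·2+1 = 5 orbitals, the total is 5 × 5 = 25.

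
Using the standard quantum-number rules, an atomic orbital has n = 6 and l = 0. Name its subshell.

l = 0 corresponds to the letter 's', so the subshell is 6s.

6s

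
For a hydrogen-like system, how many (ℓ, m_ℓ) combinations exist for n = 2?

4

The n = 2 shell contains n² = 2² = 4 orbitals.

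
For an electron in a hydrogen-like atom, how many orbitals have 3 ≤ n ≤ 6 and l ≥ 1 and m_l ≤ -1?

34

Go shell by shell, enumerating (l, m_l) with l ≥ 1 and m_l ≤ -1:
n=3 → 3; n=4 → 6; n=5 → 10; n=6 → 15.
Total orbitals: 3 + 6 + 10 + 15 = 34.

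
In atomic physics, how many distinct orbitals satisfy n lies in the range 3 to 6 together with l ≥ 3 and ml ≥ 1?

22

Work shell by shell — for each n, count the (l, ml) pairs that satisfy l ≥ 3 and ml ≥ 1:
n=4 → 3; n=5 → 7; n=6 → 12.
Total orbitals: 3 + 7 + 12 = 22.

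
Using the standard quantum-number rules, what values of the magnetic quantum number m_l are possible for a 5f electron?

-3, -2, -1, 0, 1, 2, 3

The 5f subshell has l = 3, and m_l takes every integer from −l to +l. With l = 3 that gives the 7 values -3, -2, -1, 0, 1, 2, 3.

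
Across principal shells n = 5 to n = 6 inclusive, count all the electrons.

Shell n has n² orbitals: 5²=25 + 6²=36 = 61 orbitals.
Two spin states per orbital: 2 × 61 = 122 electrons.

122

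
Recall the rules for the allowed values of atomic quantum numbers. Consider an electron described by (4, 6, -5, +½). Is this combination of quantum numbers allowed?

No

The orbital quantum number must satisfy 0 ≤ l ≤ n−1. With n = 4 the allowed l values are 0, 1, 2, 3, so l = 6 is out of range.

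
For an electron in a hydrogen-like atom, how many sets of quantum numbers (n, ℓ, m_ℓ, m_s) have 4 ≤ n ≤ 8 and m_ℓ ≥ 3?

Work shell by shell — for each n, count the (ℓ, m_ℓ) pairs that satisfy m_ℓ ≥ 3:
n=4 → 1; n=5 → 3; n=6 → 6; n=7 → 10; n=8 → 15.
Orbitals: 1 + 3 + 6 + 10 + 15 = 35. Including both spin states (m_s = ±1/2) gives 2 × 35 = 70 states.

70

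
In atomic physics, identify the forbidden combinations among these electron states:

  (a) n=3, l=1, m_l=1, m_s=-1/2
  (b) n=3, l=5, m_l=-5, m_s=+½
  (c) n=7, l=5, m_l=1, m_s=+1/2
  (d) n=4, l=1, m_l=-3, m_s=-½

(b) has l = 5 ≥ n = 3, violating 0 ≤ l ≤ n−1.
(d) has |m_l| = 3 > l = 1, violating −l ≤ m_l ≤ l.
The remaining sets (a), (c) satisfy all four rules.

(b) and (d)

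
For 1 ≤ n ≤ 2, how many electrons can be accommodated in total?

10

Total orbitals = 1² + 2² = 5. Doubling for spin gives 10 electrons.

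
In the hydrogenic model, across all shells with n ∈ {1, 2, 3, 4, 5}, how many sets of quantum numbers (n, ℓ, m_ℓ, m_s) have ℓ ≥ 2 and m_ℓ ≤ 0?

Work shell by shell — for each n, count the (ℓ, m_ℓ) pairs that satisfy ℓ ≥ 2 and m_ℓ ≤ 0:
n=3 → 3; n=4 → 7; n=5 → 12.
Orbitals: 3 + 7 + 12 = 22. Including both spin states (m_s = ±1/2) gives 2 × 22 = 44 states.

44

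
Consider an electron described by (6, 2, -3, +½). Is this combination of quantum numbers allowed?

The magnetic quantum number must satisfy −ℓ ≤ m_ℓ ≤ ℓ. With ℓ = 2, m_ℓ can only be -2, -1, 0, 1, 2, so m_ℓ = -3 is forbidden.

Invalid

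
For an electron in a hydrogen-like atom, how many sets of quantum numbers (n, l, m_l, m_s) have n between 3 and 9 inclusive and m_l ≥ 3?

112

Go shell by shell, enumerating (l, m_l) with m_l ≥ 3:
n=4 → 1; n=5 → 3; n=6 → 6; n=7 → 10; n=8 → 15; n=9 → 21.
Orbitals: 1 + 3 + 6 + 10 + 15 + 21 = 56. Including both spin states (m_s = ±1/2) gives 2 × 56 = 112 states.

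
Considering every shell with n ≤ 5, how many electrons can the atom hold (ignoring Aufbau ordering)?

110

Total orbitals = 1² + 2² + 3² + 4² + 5² = 55. Doubling for spin gives 110 electrons.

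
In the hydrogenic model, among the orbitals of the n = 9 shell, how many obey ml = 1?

Go through l = 0, …, 8 (the values permitted for n = 9).
Per l-value: l=1 → 1; l=2 → 1; l=3 → 1; l=4 → 1; l=5 → 1; l=6 → 1; l=7 → 1; l=8 → 1.
Total orbitals: 1 + 1 + 1 + 1 + 1 + 1 + 1 + 1 = 8.

8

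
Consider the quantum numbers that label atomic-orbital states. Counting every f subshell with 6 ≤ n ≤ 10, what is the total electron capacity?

70

An f subshell (ℓ = 3) exists for every n ≥ 4, so shells n = 6, 7, 8, 9, 10 each contribute one — 5 subshells.
Since each f subshell holds 2(2·3+1) = 14 electrons, the total is 5 × 14 = 70.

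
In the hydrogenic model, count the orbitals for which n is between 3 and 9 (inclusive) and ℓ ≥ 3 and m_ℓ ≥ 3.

56

Treat each shell separately and count matching orbitals:
n=4 → 1; n=5 → 3; n=6 → 6; n=7 → 10; n=8 → 15; n=9 → 21.
Total orbitals: 1 + 3 + 6 + 10 + 15 + 21 = 56.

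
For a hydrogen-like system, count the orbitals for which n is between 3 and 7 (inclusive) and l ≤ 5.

122

Per-shell orbital counts meeting the constraint:
n=3 → 9; n=4 → 16; n=5 → 25; n=6 → 36; n=7 → 36.
Total orbitals: 9 + 16 + 25 + 36 + 36 = 122.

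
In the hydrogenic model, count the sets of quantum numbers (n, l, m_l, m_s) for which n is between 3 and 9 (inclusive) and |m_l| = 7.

Count contributing orbitals for each principal shell:
n=8 → 2; n=9 → 4.
Orbitals: 2 + 4 = 6. Including both spin states (m_s = ±1/2) gives 2 × 6 = 12 states.

12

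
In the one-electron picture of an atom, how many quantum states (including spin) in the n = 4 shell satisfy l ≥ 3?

14

Go through l = 0, …, 3 (the values permitted for n = 4).
Contributions: l=3 → 7.
Orbitals: 7. Each orbital carries two spin states, so 7 × 2 = 14 states.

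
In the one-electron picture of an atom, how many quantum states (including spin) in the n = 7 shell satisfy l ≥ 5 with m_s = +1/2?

24

Go through l = 0, …, 6 (the values permitted for n = 7).
Contributions: l=5 → 11; l=6 → 13.
Orbitals: 11 + 13 = 24. With m_s fixed to a single value there is one state per orbital, giving 24 states.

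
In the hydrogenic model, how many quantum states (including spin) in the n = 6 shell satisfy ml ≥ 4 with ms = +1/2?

Go through l = 0, …, 5 (the values permitted for n = 6).
Orbitals with ml ≥ 4, by l: l=4 → 1; l=5 → 2.
Orbitals: 1 + 2 = 3. With ms fixed to a single value there is one state per orbital, giving 3 states.

3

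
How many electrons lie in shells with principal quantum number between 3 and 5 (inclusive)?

100

Shell n has n² orbitals: 3²=9 + 4²=16 + 5²=25 = 50 orbitals.
Two spin states per orbital: 2 × 50 = 100 electrons.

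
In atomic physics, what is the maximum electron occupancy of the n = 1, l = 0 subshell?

2

A subshell with l = 0 has 2l+1 = 1 orbital, each holding 2 electrons (spin ±1/2), so 1 × 2 = 2.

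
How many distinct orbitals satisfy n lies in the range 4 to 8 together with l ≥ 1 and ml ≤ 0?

Per-shell orbital counts meeting the constraint:
n=4 → 9; n=5 → 14; n=6 → 20; n=7 → 27; n=8 → 35.
Total orbitals: 9 + 14 + 20 + 27 + 35 = 105.

105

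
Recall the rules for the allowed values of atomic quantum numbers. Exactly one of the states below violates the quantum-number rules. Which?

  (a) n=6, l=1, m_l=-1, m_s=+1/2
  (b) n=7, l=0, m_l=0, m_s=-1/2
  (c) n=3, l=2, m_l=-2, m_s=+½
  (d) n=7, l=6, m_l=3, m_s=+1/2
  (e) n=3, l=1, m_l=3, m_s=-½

(e)

(e) has |m_l| = 3 > l = 1, violating −l ≤ m_l ≤ l.
The remaining sets (a), (b), (c), (d) satisfy all four rules.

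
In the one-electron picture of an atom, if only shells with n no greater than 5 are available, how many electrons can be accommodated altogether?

Total orbitals = 1² + 2² + 3² + 4² + 5² = 55. Doubling for spin gives 110 electrons.

110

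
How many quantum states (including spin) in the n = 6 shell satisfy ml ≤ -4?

6

Orbitals with ml ≤ -4, by l: l=4 → 1; l=5 → 2.
Orbitals: 1 + 2 = 3. Each orbital carries two spin states, so 3 × 2 = 6 states.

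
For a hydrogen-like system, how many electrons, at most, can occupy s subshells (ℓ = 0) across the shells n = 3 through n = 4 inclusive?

4

An s subshell (ℓ = 0) exists for every n ≥ 1, so shells n = 3, 4 each contribute one — 2 subshells.
Since each s subshell holds 2(2·0+1) = 2 electrons, the total is 2 × 2 = 4.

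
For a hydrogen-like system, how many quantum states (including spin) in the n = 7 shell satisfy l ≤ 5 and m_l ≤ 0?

The n = 7 shell has l = 0 through 6; check each.
Contributions: l=0 → 1; l=1 → 2; l=2 → 3; l=3 → 4; l=4 → 5; l=5 → 6.
Orbitals: 1 + 2 + 3 + 4 + 5 + 6 = 21. Each orbital carries two spin states, so 21 × 2 = 42 states.

42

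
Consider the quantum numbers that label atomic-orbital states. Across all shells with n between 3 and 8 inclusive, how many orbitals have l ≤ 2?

54

Per-shell orbital counts meeting the constraint:
n=3 → 9; n=4 → 9; n=5 → 9; n=6 → 9; n=7 → 9; n=8 → 9.
Total orbitals: 9 + 9 + 9 + 9 + 9 + 9 = 54.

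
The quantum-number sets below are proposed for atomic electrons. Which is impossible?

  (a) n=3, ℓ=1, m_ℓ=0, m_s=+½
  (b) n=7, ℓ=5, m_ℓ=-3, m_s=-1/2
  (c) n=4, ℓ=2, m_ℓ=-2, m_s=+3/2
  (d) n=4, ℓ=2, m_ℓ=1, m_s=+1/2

(c)

(c) has m_s = +3/2, but an electron's spin must be ±1/2.
The remaining sets (a), (b), (d) satisfy all four rules.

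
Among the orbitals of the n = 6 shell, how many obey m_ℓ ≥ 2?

Orbitals with m_ℓ ≥ 2, by ℓ: ℓ=2 → 1; ℓ=3 → 2; ℓ=4 → 3; ℓ=5 → 4.
Total orbitals: 1 + 2 + 3 + 4 = 10.

10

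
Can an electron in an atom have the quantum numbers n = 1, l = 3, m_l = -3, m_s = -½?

The orbital quantum number must satisfy 0 ≤ l ≤ n−1. With n = 1 the allowed l values are 0, so l = 3 is out of range.

Not allowed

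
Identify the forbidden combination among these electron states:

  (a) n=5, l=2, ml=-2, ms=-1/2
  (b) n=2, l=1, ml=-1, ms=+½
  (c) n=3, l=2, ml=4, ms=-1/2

(c)

(c) has |ml| = 4 > l = 2, violating −l ≤ ml ≤ l.
The remaining sets (a), (b) satisfy all four rules.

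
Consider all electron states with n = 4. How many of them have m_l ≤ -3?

For n = 4, l ranges over 0 … 3.
Contributions: l=3 → 1.
Orbitals: 1. Each orbital carries two spin states, so 1 × 2 = 2 states.

2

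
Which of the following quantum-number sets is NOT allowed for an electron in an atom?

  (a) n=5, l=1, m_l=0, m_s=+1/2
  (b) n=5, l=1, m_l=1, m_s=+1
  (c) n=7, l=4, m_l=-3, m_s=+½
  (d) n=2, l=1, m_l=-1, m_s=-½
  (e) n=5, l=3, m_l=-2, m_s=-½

(b)

(b) has m_s = +1, but an electron's spin must be ±1/2.
The remaining sets (a), (c), (d), (e) satisfy all four rules.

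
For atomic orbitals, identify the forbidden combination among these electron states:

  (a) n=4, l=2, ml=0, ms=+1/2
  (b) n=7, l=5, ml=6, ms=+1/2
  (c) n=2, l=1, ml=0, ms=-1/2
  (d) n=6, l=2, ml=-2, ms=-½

(b)

(b) has |ml| = 6 > l = 5, violating −l ≤ ml ≤ l.
The remaining sets (a), (c), (d) satisfy all four rules.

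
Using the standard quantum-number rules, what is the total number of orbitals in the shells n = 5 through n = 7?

110

Shell n has n² orbitals: 5²=25 + 6²=36 + 7²=49 = 110 orbitals.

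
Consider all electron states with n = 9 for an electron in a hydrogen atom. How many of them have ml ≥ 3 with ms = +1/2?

The n = 9 shell has l = 0 through 8; check each.
Orbitals with ml ≥ 3, by l: l=3 → 1; l=4 → 2; l=5 → 3; l=6 → 4; l=7 → 5; l=8 → 6.
Orbitals: 1 + 2 + 3 + 4 + 5 + 6 = 21. With ms fixed to a single value there is one state per orbital, giving 21 states.

21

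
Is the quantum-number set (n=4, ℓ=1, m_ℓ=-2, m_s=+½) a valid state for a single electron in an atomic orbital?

No

The magnetic quantum number must satisfy −ℓ ≤ m_ℓ ≤ ℓ. With ℓ = 1, m_ℓ can only be -1, 0, 1, so m_ℓ = -2 is forbidden.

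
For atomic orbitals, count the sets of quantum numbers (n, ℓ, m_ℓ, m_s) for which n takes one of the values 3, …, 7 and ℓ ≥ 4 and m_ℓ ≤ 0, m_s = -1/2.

Treat each shell separately and count matching orbitals:
n=5 → 5; n=6 → 11; n=7 → 18.
Orbitals: 5 + 11 + 18 = 34. With m_s fixed to -1/2 there is one state per orbital, so 34 states.

34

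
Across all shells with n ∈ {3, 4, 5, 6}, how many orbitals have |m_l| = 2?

20

Count contributing orbitals for each principal shell:
n=3 → 2; n=4 → 4; n=5 → 6; n=6 → 8.
Total orbitals: 2 + 4 + 6 + 8 = 20.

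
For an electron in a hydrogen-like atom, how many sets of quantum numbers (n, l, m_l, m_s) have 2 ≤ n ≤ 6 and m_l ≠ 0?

Per-shell orbital counts meeting the constraint:
n=2 → 2; n=3 → 6; n=4 → 12; n=5 → 20; n=6 → 30.
Orbitals: 2 + 6 + 12 + 20 + 30 = 70. Including both spin states (m_s = ±1/2) gives 2 × 70 = 140 states.

140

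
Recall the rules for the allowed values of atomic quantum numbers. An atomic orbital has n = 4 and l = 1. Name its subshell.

l = 1 corresponds to the letter 'p', so the subshell is 4p.

4p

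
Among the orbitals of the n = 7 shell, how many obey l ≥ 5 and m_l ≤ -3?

7

The (l, m_l) pairs meeting l ≥ 5 and m_l ≤ -3 give: l=5 → 3; l=6 → 4.
Total orbitals: 3 + 4 = 7.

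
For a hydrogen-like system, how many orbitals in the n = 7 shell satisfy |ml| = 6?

Go through l = 0, …, 6 (the values permitted for n = 7).
Contributions: l=6 → 2.
Total orbitals: 2.

2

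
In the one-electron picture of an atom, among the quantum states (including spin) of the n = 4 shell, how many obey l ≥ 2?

24

Contributions: l=2 → 5; l=3 → 7.
Orbitals: 5 + 7 = 12. Each orbital carries two spin states, so 12 × 2 = 24 states.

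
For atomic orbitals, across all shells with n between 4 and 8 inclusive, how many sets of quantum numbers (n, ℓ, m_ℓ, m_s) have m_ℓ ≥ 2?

110

Go shell by shell, enumerating (ℓ, m_ℓ) with m_ℓ ≥ 2:
n=4 → 3; n=5 → 6; n=6 → 10; n=7 → 15; n=8 → 21.
Orbitals: 3 + 6 + 10 + 15 + 21 = 55. Including both spin states (m_s = ±1/2) gives 2 × 55 = 110 states.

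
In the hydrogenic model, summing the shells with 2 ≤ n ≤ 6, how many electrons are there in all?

Shell n has n² orbitals: 2²=4 + 3²=9 + 4²=16 + 5²=25 + 6²=36 = 90 orbitals.
Two spin states per orbital: 2 × 90 = 180 electrons.

180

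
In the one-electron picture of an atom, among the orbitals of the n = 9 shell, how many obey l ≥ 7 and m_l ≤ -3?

The n = 9 shell has l = 0 through 8; check each.
Contributions: l=7 → 5; l=8 → 6.
Total orbitals: 5 + 6 = 11.

11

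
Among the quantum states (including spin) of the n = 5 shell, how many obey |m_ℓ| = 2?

Contributions: ℓ=2 → 2; ℓ=3 → 2; ℓ=4 → 2.
Orbitals: 2 + 2 + 2 = 6. Each orbital carries two spin states, so 6 × 2 = 12 states.

12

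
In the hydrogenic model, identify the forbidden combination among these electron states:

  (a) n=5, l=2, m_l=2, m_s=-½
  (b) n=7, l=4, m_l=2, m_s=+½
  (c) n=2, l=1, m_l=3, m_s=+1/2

(c) has |m_l| = 3 > l = 1, violating −l ≤ m_l ≤ l.
The remaining sets (a), (b) satisfy all four rules.

(c)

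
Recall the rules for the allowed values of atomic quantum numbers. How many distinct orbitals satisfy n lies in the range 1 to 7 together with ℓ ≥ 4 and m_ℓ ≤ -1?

28

Treat each shell separately and count matching orbitals:
n=5 → 4; n=6 → 9; n=7 → 15.
Total orbitals: 4 + 9 + 15 = 28.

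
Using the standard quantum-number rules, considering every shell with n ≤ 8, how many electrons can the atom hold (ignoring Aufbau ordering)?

408

Total orbitals = 1² + 2² + 3² + 4² + 5² + 6² + 7² + 8² = 204. Doubling for spin gives 408 electrons.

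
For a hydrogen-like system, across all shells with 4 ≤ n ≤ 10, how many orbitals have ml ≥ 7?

Treat each shell separately and count matching orbitals:
n=8 → 1; n=9 → 3; n=10 → 6.
Total orbitals: 1 + 3 + 6 = 10.

10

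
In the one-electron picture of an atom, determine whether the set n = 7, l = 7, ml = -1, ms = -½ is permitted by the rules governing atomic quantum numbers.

The orbital quantum number must satisfy 0 ≤ l ≤ n−1. With n = 7 the allowed l values are 0, 1, 2, 3, 4, 5, 6, so l = 7 is out of range.

Invalid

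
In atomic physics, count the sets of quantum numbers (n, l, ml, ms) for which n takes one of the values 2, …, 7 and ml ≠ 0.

224

Treat each shell separately and count matching orbitals:
n=2 → 2; n=3 → 6; n=4 → 12; n=5 → 20; n=6 → 30; n=7 → 42.
Orbitals: 2 + 6 + 12 + 20 + 30 + 42 = 112. Including both spin states (ms = ±1/2) gives 2 × 112 = 224 states.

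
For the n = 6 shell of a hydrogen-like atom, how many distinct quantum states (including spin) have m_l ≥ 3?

12

Contributions: l=3 → 1; l=4 → 2; l=5 → 3.
Orbitals: 1 + 2 + 3 = 6. Each orbital carries two spin states, so 6 × 2 = 12 states.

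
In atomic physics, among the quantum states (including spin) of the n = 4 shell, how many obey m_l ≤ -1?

For n = 4, l ranges over 0 … 3.
The (l, m_l) pairs meeting m_l ≤ -1 give: l=1 → 1; l=2 → 2; l=3 → 3.
Orbitals: 1 + 2 + 3 = 6. Each orbital carries two spin states, so 6 × 2 = 12 states.

12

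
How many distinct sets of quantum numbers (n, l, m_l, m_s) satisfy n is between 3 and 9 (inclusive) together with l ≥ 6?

Per-shell orbital counts meeting the constraint:
n=7 → 13; n=8 → 28; n=9 → 45.
Orbitals: 13 + 28 + 45 = 86. Including both spin states (m_s = ±1/2) gives 2 × 86 = 172 states.

172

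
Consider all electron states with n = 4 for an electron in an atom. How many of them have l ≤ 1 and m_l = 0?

Orbitals with l ≤ 1 and m_l = 0, by l: l=0 → 1; l=1 → 1.
Orbitals: 1 + 1 = 2. Each orbital carries two spin states, so 2 × 2 = 4 states.

4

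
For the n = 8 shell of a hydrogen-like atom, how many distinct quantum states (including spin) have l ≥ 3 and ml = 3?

10

Go through l = 0, …, 7 (the values permitted for n = 8).
Orbitals with l ≥ 3 and ml = 3, by l: l=3 → 1; l=4 → 1; l=5 → 1; l=6 → 1; l=7 → 1.
Orbitals: 1 + 1 + 1 + 1 + 1 = 5. Each orbital carries two spin states, so 5 × 2 = 10 states.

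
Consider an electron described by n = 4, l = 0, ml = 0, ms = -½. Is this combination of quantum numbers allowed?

n = 4 is a positive integer. l = 0 satisfies 0 ≤ l ≤ n−1 = 3. ml = 0 lies in the range −l … +l (here 0). ms = -1/2 is one of ±1/2.
All four constraints are satisfied.

Valid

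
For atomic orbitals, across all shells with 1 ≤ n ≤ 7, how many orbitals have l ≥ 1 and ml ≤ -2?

Treat each shell separately and count matching orbitals:
n=3 → 1; n=4 → 3; n=5 → 6; n=6 → 10; n=7 → 15.
Total orbitals: 1 + 3 + 6 + 10 + 15 = 35.

35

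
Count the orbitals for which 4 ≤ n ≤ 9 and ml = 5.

Go shell by shell, enumerating (l, ml) with ml = 5:
n=6 → 1; n=7 → 2; n=8 → 3; n=9 → 4.
Total orbitals: 1 + 2 + 3 + 4 = 10.

10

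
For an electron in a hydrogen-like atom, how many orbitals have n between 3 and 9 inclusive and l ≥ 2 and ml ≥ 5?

Per-shell orbital counts meeting the constraint:
n=6 → 1; n=7 → 3; n=8 → 6; n=9 → 10.
Total orbitals: 1 + 3 + 6 + 10 = 20.

20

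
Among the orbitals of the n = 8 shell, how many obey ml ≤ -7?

The (l, ml) pairs meeting ml ≤ -7 give: l=7 → 1.
Total orbitals: 1.

1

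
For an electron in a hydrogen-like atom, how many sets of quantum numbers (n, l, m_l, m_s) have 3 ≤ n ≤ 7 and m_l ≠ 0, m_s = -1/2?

For each n in the range, tally the orbitals obeying m_l ≠ 0:
n=3 → 6; n=4 → 12; n=5 → 20; n=6 → 30; n=7 → 42.
Orbitals: 6 + 12 + 20 + 30 + 42 = 110. With m_s fixed to -1/2 there is one state per orbital, so 110 states.

110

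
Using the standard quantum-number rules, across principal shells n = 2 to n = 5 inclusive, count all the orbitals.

Shell n has n² orbitals: 2²=4 + 3²=9 + 4²=16 + 5²=25 = 54 orbitals.

54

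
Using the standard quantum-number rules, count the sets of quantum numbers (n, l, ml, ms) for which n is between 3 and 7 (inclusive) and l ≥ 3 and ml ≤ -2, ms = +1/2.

Treat each shell separately and count matching orbitals:
n=4 → 2; n=5 → 5; n=6 → 9; n=7 → 14.
Orbitals: 2 + 5 + 9 + 14 = 30. With ms fixed to +1/2 there is one state per orbital, so 30 states.

30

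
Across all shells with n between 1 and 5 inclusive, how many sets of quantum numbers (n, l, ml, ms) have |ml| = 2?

Go shell by shell, enumerating (l, ml) with |ml| = 2:
n=3 → 2; n=4 → 4; n=5 → 6.
Orbitals: 2 + 4 + 6 = 12. Including both spin states (ms = ±1/2) gives 2 × 12 = 24 states.

24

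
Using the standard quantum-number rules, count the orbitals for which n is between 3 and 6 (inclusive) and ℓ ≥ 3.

50

Go shell by shell, enumerating (ℓ, m_ℓ) with ℓ ≥ 3:
n=4 → 7; n=5 → 16; n=6 → 27.
Total orbitals: 7 + 16 + 27 = 50.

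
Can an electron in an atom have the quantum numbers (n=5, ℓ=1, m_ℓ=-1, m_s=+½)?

Allowed

n = 5 is a positive integer. ℓ = 1 satisfies 0 ≤ ℓ ≤ n−1 = 4. m_ℓ = -1 lies in the range −ℓ … +ℓ (here −1 … 1). m_s = +1/2 is one of ±1/2.
All four constraints are satisfied.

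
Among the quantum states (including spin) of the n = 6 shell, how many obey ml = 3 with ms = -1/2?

With n = 6 the allowed l are 0, 1, …, 5.
Contributions: l=3 → 1; l=4 → 1; l=5 → 1.
Orbitals: 1 + 1 + 1 = 3. With ms fixed to a single value there is one state per orbital, giving 3 states.

3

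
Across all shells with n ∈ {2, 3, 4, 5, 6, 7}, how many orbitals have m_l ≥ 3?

Count contributing orbitals for each principal shell:
n=4 → 1; n=5 → 3; n=6 → 6; n=7 → 10.
Total orbitals: 1 + 3 + 6 + 10 = 20.

20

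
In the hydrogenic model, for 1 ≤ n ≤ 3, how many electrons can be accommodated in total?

28

Total orbitals = 1² + 2² + 3² = 14. Doubling for spin gives 28 electrons.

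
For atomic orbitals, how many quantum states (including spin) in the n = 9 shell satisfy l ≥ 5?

With n = 9 the allowed l are 0, 1, …, 8.
Per l-value: l=5 → 11; l=6 → 13; l=7 → 15; l=8 → 17.
Orbitals: 11 + 13 + 15 + 17 = 56. Each orbital carries two spin states, so 56 × 2 = 112 states.

112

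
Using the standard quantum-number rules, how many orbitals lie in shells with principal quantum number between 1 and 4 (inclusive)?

30

Shell n has n² orbitals: 1²=1 + 2²=4 + 3²=9 + 4²=16 = 30 orbitals.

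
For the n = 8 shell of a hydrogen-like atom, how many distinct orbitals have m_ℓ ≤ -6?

Orbitals with m_ℓ ≤ -6, by ℓ: ℓ=6 → 1; ℓ=7 → 2.
Total orbitals: 1 + 2 = 3.

3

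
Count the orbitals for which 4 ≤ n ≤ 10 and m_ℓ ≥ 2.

Work shell by shell — for each n, count the (ℓ, m_ℓ) pairs that satisfy m_ℓ ≥ 2:
n=4 → 3; n=5 → 6; n=6 → 10; n=7 → 15; n=8 → 21; n=9 → 28; n=10 → 36.
Total orbitals: 3 + 6 + 10 + 15 + 21 + 28 + 36 = 119.

119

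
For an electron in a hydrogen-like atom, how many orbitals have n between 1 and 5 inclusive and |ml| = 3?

6

For each n in the range, tally the orbitals obeying |ml| = 3:
n=4 → 2; n=5 → 4.
Total orbitals: 2 + 4 = 6.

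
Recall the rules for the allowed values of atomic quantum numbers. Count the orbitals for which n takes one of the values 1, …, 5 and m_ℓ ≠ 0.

Count contributing orbitals for each principal shell:
n=2 → 2; n=3 → 6; n=4 → 12; n=5 → 20.
Total orbitals: 2 + 6 + 12 + 20 = 40.

40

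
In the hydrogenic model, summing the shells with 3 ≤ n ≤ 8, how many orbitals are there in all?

199

Shell n has n² orbitals: 3²=9 + 4²=16 + 5²=25 + 6²=36 + 7²=49 + 8²=64 = 199 orbitals.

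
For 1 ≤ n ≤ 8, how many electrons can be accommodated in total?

408

Total orbitals = 1² + 2² + 3² + 4² + 5² + 6² + 7² + 8² = 204. Doubling for spin gives 408 electrons.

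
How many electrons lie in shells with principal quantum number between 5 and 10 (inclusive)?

710

Shell n has n² orbitals: 5²=25 + 6²=36 + 7²=49 + 8²=64 + 9²=81 + 10²=100 = 355 orbitals.
Two spin states per orbital: 2 × 355 = 710 electrons.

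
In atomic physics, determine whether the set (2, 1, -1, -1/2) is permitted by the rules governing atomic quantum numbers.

n = 2 is a positive integer. l = 1 satisfies 0 ≤ l ≤ n−1 = 1. m_l = -1 lies in the range −l … +l (here −1 … 1). m_s = -1/2 is one of ±1/2.
All four constraints are satisfied.

Yes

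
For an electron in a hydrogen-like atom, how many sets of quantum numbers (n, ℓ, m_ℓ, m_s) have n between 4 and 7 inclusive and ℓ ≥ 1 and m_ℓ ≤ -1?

104

Work shell by shell — for each n, count the (ℓ, m_ℓ) pairs that satisfy ℓ ≥ 1 and m_ℓ ≤ -1:
n=4 → 6; n=5 → 10; n=6 → 15; n=7 → 21.
Orbitals: 6 + 10 + 15 + 21 = 52. Including both spin states (m_s = ±1/2) gives 2 × 52 = 104 states.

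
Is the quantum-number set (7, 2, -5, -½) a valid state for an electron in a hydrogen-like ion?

No

The magnetic quantum number must satisfy −l ≤ ml ≤ l. With l = 2, ml can only be -2, -1, 0, 1, 2, so ml = -5 is forbidden.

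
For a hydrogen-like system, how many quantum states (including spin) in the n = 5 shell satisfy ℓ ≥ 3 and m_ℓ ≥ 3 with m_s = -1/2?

For n = 5, ℓ ranges over 0 … 4.
The (ℓ, m_ℓ) pairs meeting ℓ ≥ 3 and m_ℓ ≥ 3 give: ℓ=3 → 1; ℓ=4 → 2.
Orbitals: 1 + 2 = 3. With m_s fixed to a single value there is one state per orbital, giving 3 states.

3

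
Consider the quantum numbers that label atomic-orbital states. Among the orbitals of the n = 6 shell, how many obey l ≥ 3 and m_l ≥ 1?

Go through l = 0, …, 5 (the values permitted for n = 6).
The (l, m_l) pairs meeting l ≥ 3 and m_l ≥ 1 give: l=3 → 3; l=4 → 4; l=5 → 5.
Total orbitals: 3 + 4 + 5 = 12.

12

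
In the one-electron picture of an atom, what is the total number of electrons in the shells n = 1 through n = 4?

Shell n has n² orbitals: 1²=1 + 2²=4 + 3²=9 + 4²=16 = 30 orbitals.
Two spin states per orbital: 2 × 30 = 60 electrons.

60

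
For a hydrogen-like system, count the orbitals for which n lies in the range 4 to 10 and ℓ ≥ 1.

Count contributing orbitals for each principal shell:
n=4 → 15; n=5 → 24; n=6 → 35; n=7 → 48; n=8 → 63; n=9 → 80; n=10 → 99.
Total orbitals: 15 + 24 + 35 + 48 + 63 + 80 + 99 = 364.

364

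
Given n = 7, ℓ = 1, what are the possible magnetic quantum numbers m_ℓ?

m_ℓ takes every integer from −ℓ to +ℓ. With ℓ = 1 that gives the 3 values -1, 0, 1.

-1, 0, 1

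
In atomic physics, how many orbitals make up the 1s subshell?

1

A subshell has 2l+1 orbitals; with l = 0, that's 1.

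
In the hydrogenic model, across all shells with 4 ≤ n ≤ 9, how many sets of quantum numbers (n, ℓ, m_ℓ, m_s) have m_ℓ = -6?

12

Treat each shell separately and count matching orbitals:
n=7 → 1; n=8 → 2; n=9 → 3.
Orbitals: 1 + 2 + 3 = 6. Including both spin states (m_s = ±1/2) gives 2 × 6 = 12 states.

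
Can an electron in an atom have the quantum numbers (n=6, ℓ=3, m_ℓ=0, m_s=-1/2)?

n = 6 is a positive integer. ℓ = 3 satisfies 0 ≤ ℓ ≤ n−1 = 5. m_ℓ = 0 lies in the range −ℓ … +ℓ (here −3 … 3). m_s = -1/2 is one of ±1/2.
All four constraints are satisfied.

Allowed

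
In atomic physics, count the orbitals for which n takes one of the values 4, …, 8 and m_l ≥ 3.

35

For each n in the range, tally the orbitals obeying m_l ≥ 3:
n=4 → 1; n=5 → 3; n=6 → 6; n=7 → 10; n=8 → 15.
Total orbitals: 1 + 3 + 6 + 10 + 15 = 35.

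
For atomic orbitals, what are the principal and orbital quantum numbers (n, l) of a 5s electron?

n = 5, l = 0

The leading integer gives n = 5; the letter 's' means l = 0.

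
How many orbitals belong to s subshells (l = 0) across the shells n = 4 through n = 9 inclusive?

An s subshell (l = 0) exists for every n ≥ 1, so shells n = 4, 5, 6, 7, 8, 9 each contribute one — 6 subshells.
Since each s subshell has 2·0+1 = 1 orbital, the total is 6 × 1 = 6.

6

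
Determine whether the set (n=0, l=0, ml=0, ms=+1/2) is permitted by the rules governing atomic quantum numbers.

The principal quantum number must be a positive integer (n ≥ 1), but here n = 0.

Invalid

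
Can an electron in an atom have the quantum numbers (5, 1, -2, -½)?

The magnetic quantum number must satisfy −ℓ ≤ m_ℓ ≤ ℓ. With ℓ = 1, m_ℓ can only be -1, 0, 1, so m_ℓ = -2 is forbidden.

No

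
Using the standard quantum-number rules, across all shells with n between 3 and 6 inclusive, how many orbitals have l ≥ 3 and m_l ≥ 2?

Per-shell orbital counts meeting the constraint:
n=4 → 2; n=5 → 5; n=6 → 9.
Total orbitals: 2 + 5 + 9 = 16.

16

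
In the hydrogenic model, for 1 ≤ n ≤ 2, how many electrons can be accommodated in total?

10

Total orbitals = 1² + 2² = 5. Doubling for spin gives 10 electrons.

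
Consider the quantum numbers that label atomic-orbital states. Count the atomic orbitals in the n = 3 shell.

9

The n = 3 shell contains n² = 3² = 9 orbitals.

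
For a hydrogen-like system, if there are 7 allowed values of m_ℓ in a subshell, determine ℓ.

ℓ = 3

m_ℓ ranges over 2ℓ+1 integers, so 2ℓ+1 = 7 ⇒ ℓ = 3.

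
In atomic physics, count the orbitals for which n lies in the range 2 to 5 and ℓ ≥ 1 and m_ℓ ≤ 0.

Go shell by shell, enumerating (ℓ, m_ℓ) with ℓ ≥ 1 and m_ℓ ≤ 0:
n=2 → 2; n=3 → 5; n=4 → 9; n=5 → 14.
Total orbitals: 2 + 5 + 9 + 14 = 30.

30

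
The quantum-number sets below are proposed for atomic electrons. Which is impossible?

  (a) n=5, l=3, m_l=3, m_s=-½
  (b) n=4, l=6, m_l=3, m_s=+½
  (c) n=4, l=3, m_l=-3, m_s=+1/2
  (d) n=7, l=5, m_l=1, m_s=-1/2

(b) has l = 6 ≥ n = 4, violating 0 ≤ l ≤ n−1.
The remaining sets (a), (c), (d) satisfy all four rules.

(b)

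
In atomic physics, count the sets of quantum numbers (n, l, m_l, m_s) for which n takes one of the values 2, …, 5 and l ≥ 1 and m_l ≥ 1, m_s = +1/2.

20

Treat each shell separately and count matching orbitals:
n=2 → 1; n=3 → 3; n=4 → 6; n=5 → 10.
Orbitals: 1 + 3 + 6 + 10 = 20. With m_s fixed to +1/2 there is one state per orbital, so 20 states.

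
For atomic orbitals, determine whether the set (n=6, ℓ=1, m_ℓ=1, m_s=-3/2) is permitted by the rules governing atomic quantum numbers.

The spin quantum number for an electron can only be m_s = +1/2 or −1/2; m_s = -3/2 is not one of those.

No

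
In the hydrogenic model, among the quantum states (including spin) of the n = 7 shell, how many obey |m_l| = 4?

Contributions: l=4 → 2; l=5 → 2; l=6 → 2.
Orbitals: 2 + 2 + 2 = 6. Each orbital carries two spin states, so 6 × 2 = 12 states.

12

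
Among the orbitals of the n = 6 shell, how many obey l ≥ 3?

Go through l = 0, …, 5 (the values permitted for n = 6).
The (l, m_l) pairs meeting l ≥ 3 give: l=3 → 7; l=4 → 9; l=5 → 11.
Total orbitals: 7 + 9 + 11 = 27.

27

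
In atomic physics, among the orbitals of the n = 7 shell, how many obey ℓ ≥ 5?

24

The n = 7 shell has ℓ = 0 through 6; check each.
Per ℓ-value: ℓ=5 → 11; ℓ=6 → 13.
Total orbitals: 11 + 13 = 24.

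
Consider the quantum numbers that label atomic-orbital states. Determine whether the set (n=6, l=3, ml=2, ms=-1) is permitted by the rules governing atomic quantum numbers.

No

The spin quantum number for an electron can only be ms = +1/2 or −1/2; ms = -1 is not one of those.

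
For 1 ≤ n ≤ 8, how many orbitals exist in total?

204

Total orbitals = 1² + 2² + 3² + 4² + 5² + 6² + 7² + 8² = 204.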